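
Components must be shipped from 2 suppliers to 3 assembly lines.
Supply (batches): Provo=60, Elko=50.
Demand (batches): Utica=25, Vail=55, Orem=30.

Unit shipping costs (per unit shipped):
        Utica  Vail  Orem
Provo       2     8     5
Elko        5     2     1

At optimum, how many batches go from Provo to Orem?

30

Solving gives:
  Provo->Utica: 25 × 2 = 50
  Provo->Vail: 5 × 8 = 40
  Provo->Orem: 30 × 5 = 150
  Elko->Vail: 50 × 2 = 100
Total cost = 340.
So Provo→Orem carries 30 batches.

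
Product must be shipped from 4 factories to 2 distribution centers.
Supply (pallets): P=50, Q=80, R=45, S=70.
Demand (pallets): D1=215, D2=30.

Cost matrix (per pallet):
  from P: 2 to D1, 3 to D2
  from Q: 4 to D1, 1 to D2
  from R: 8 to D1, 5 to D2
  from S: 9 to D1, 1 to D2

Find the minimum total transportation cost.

One minimum-cost allocation:
  P to D1: 50 pallets
  Q to D1: 80 pallets
  R to D1: 45 pallets
  S to D1: 40 pallets
  S to D2: 30 pallets
Total cost = 1170.
(Supply check: P ships 50; Q ships 80; R ships 45; S ships 70.)

1170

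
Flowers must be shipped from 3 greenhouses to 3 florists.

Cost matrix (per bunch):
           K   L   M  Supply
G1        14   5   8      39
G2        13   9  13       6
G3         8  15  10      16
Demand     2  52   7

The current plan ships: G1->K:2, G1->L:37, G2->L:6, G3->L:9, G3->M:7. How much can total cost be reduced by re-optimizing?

Current plan cost = 2·14 + 37·5 + 6·9 + 9·15 + 7·10 = 472.
Optimal plan:
  G1 to L: 39 bunches
  G2 to L: 6 bunches
  G3 to K: 2 bunches
  G3 to L: 7 bunches
  G3 to M: 7 bunches
Optimal cost = 440.
Saving = 472 − 440 = 32.

32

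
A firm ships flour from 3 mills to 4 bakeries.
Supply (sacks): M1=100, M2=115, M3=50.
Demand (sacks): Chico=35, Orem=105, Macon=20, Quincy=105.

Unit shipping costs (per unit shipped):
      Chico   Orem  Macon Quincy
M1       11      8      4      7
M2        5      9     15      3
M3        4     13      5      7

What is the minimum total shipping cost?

1400

Optimal allocation:
  M1 to Orem: 95 × 8 = 760
  M1 to Macon: 5 × 4 = 20
  M2 to Orem: 10 × 9 = 90
  M2 to Quincy: 105 × 3 = 315
  M3 to Chico: 35 × 4 = 140
  M3 to Macon: 15 × 5 = 75
Total = 760 + 20 + 90 + 315 + 140 + 75 = 1400.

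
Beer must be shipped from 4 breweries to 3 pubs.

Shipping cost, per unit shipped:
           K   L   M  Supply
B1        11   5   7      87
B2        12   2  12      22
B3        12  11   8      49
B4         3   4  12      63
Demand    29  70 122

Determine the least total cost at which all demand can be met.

1240

One minimum-cost allocation:
  B1->L: 14 × 5 = 70
  B1->M: 73 × 7 = 511
  B2->L: 22 × 2 = 44
  B3->M: 49 × 8 = 392
  B4->K: 29 × 3 = 87
  B4->L: 34 × 4 = 136
Total = 70 + 511 + 44 + 392 + 87 + 136 = 1240.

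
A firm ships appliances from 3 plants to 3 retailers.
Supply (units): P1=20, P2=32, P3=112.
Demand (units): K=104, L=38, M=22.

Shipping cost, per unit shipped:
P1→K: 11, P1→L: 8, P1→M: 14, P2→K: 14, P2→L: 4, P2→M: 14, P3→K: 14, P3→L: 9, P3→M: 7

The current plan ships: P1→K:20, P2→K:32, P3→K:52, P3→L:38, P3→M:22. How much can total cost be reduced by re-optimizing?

Current plan cost = 20·11 + 32·14 + 52·14 + 38·9 + 22·7 = 1892.
Optimal plan:
  P1->K: 20 × 11 = 220
  P2->L: 32 × 4 = 128
  P3->K: 84 × 14 = 1176
  P3->L: 6 × 9 = 54
  P3->M: 22 × 7 = 154
Optimal cost = 1732.
Saving = 1892 − 1732 = 160.

160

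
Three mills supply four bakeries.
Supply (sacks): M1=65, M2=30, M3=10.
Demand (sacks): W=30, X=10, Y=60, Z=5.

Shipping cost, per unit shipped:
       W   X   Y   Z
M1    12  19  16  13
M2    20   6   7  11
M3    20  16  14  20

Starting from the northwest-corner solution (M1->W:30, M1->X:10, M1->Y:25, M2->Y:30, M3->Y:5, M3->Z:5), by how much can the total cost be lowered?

85

Current plan cost = 30·12 + 10·19 + 25·16 + 30·7 + 5·14 + 5·20 = 1330.
Optimal plan:
  M1→W: 30 × 12 = 360
  M1→Y: 30 × 16 = 480
  M1→Z: 5 × 13 = 65
  M2→X: 10 × 6 = 60
  M2→Y: 20 × 7 = 140
  M3→Y: 10 × 14 = 140
Optimal cost = 1245.
Saving = 1330 − 1245 = 85.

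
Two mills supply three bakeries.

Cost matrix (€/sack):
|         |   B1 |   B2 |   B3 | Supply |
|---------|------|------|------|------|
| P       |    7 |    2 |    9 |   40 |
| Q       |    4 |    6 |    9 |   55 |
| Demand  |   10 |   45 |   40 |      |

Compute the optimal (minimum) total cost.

Optimal allocation:
  P–B2: 40 × €2 = €80
  Q–B1: 10 × €4 = €40
  Q–B2: 5 × €6 = €30
  Q–B3: 40 × €9 = €360
Total = 80 + 40 + 30 + 360 = €510.

510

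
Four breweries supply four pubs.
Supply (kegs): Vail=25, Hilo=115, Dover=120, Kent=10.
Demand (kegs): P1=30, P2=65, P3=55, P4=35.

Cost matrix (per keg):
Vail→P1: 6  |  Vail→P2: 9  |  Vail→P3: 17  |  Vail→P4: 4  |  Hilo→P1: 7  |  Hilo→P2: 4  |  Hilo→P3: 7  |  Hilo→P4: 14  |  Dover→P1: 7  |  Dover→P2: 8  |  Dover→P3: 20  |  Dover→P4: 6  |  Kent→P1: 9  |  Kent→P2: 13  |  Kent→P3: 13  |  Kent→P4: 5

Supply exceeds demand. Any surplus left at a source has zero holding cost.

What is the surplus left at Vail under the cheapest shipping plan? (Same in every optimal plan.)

0

Minimum-cost shipments:
  Vail->P4: 25 × 4 = 100
  Hilo->P2: 60 × 4 = 240
  Hilo->P3: 55 × 7 = 385
  Dover->P1: 30 × 7 = 210
  Dover->P2: 5 × 8 = 40
  Kent->P4: 10 × 5 = 50
Total cost = 1025.
Vail ships 25 of its 25, leaving 0.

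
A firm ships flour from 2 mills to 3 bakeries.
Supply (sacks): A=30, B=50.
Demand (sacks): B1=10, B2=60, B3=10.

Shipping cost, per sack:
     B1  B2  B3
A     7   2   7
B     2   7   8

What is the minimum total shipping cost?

A cheapest plan:
  A→B2: 30 × 2 = 60
  B→B1: 10 × 2 = 20
  B→B2: 30 × 7 = 210
  B→B3: 10 × 8 = 80
Total = 60 + 20 + 210 + 80 = 370.

370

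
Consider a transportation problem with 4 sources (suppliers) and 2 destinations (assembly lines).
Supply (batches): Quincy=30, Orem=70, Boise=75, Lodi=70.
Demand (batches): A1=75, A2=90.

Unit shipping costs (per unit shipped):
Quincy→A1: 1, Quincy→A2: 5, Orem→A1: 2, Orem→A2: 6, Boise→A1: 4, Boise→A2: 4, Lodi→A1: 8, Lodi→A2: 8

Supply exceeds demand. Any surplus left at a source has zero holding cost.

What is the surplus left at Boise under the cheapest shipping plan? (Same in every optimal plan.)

Minimum-cost shipments:
  Quincy–A1: 15 batches
  Quincy–A2: 15 batches
  Orem–A1: 60 batches
  Boise–A2: 75 batches
Total cost = 510.
Boise ships 75 of its 75, leaving 0.

0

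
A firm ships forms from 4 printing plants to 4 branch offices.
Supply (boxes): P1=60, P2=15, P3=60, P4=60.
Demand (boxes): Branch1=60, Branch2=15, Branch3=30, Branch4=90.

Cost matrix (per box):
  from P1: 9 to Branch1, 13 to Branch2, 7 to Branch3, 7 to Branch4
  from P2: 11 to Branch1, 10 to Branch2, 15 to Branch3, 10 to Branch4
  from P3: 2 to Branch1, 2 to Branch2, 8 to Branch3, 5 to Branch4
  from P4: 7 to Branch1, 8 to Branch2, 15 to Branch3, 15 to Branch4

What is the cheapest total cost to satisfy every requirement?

An optimal shipping plan:
  P1 to Branch3: 30 × 7 = 210
  P1 to Branch4: 30 × 7 = 210
  P2 to Branch4: 15 × 10 = 150
  P3 to Branch2: 15 × 2 = 30
  P3 to Branch4: 45 × 5 = 225
  P4 to Branch1: 60 × 7 = 420
Total = 210 + 210 + 150 + 30 + 225 + 420 = 1245.

1245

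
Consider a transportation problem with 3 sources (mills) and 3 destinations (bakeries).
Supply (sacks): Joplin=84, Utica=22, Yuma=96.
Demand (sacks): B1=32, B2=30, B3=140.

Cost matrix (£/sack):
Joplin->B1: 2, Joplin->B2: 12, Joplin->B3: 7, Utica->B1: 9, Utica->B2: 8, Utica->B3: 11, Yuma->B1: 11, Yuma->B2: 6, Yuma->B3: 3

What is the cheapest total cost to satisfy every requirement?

916

One minimum-cost allocation:
  Joplin→B1: 32 × £2 = £64
  Joplin→B3: 52 × £7 = £364
  Utica→B2: 22 × £8 = £176
  Yuma→B2: 8 × £6 = £48
  Yuma→B3: 88 × £3 = £264
Total = 64 + 364 + 176 + 48 + 264 = £916.
(Supply check: Joplin ships 84; Utica ships 22; Yuma ships 96.)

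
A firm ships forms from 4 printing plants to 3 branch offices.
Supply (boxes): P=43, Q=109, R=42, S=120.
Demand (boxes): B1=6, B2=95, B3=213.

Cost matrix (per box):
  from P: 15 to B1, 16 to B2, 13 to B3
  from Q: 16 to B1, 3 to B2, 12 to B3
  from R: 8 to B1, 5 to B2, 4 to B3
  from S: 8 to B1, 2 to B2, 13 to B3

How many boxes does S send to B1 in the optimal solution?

6

Optimal shipments:
  P->B3: 43 boxes
  Q->B3: 109 boxes
  R->B3: 42 boxes
  S->B1: 6 boxes
  S->B2: 95 boxes
  S->B3: 19 boxes
Total cost = 2520.
So S→B1 carries 6 boxes.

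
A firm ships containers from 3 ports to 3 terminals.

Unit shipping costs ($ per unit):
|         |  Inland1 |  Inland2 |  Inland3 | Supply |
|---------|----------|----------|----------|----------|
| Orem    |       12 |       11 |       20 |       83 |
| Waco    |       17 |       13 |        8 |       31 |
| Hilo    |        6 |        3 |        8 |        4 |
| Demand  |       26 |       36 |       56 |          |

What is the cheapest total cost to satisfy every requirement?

1408

Optimal allocation:
  Orem->Inland1: 26 × $12 = $312
  Orem->Inland2: 36 × $11 = $396
  Orem->Inland3: 21 × $20 = $420
  Waco->Inland3: 31 × $8 = $248
  Hilo->Inland3: 4 × $8 = $32
Total = 312 + 396 + 420 + 248 + 32 = $1408.
(Supply check: Orem ships 83; Waco ships 31; Hilo ships 4.)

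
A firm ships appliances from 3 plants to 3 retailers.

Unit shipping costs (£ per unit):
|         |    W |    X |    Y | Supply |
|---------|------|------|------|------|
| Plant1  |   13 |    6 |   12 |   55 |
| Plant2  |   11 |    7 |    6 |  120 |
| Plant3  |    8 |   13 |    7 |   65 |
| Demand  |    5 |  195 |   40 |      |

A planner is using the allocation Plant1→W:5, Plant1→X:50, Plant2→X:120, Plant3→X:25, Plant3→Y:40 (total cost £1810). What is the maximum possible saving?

Current plan cost = 5·13 + 50·6 + 120·7 + 25·13 + 40·7 = £1810.
Optimal plan:
  Plant1→X: 55 × £6 = £330
  Plant2→X: 120 × £7 = £840
  Plant3→W: 5 × £8 = £40
  Plant3→X: 20 × £13 = £260
  Plant3→Y: 40 × £7 = £280
Optimal cost = £1750.
Saving = 1810 − 1750 = £60.

60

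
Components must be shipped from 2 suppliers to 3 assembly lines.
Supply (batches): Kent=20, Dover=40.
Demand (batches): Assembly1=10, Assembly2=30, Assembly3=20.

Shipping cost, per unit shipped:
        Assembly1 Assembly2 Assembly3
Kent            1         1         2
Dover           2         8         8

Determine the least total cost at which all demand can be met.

One minimum-cost allocation:
  Kent–Assembly2: 20 × 1 = 20
  Dover–Assembly1: 10 × 2 = 20
  Dover–Assembly2: 10 × 8 = 80
  Dover–Assembly3: 20 × 8 = 160
Total = 20 + 20 + 80 + 160 = 280.

280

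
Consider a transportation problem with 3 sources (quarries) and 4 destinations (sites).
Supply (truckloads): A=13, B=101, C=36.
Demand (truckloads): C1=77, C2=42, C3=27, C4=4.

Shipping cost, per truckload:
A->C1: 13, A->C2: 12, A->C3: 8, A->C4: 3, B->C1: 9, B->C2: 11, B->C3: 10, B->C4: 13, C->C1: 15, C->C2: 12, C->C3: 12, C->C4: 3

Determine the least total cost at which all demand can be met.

An optimal shipping plan:
  A→C3: 13 × 8 = 104
  B→C1: 77 × 9 = 693
  B→C2: 10 × 11 = 110
  B→C3: 14 × 10 = 140
  C→C2: 32 × 12 = 384
  C→C4: 4 × 3 = 12
Total = 104 + 693 + 110 + 140 + 384 + 12 = 1443.

1443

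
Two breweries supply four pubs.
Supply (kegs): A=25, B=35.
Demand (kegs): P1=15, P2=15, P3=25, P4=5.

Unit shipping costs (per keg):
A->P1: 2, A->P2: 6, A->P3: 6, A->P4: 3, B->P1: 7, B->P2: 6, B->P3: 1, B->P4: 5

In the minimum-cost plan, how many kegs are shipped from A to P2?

5

Solving gives:
  A–P1: 15 × 2 = 30
  A–P2: 5 × 6 = 30
  A–P4: 5 × 3 = 15
  B–P2: 10 × 6 = 60
  B–P3: 25 × 1 = 25
Total cost = 160.
So A→P2 carries 5 kegs.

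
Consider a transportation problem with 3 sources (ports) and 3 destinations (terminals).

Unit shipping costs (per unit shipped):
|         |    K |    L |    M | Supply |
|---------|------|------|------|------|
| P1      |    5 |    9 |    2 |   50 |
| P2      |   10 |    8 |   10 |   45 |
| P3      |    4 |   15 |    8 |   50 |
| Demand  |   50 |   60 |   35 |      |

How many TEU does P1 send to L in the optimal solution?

The minimum-cost plan:
  P1→L: 15 × 9 = 135
  P1→M: 35 × 2 = 70
  P2→L: 45 × 8 = 360
  P3→K: 50 × 4 = 200
Total cost = 765.
So P1→L carries 15 TEU.

15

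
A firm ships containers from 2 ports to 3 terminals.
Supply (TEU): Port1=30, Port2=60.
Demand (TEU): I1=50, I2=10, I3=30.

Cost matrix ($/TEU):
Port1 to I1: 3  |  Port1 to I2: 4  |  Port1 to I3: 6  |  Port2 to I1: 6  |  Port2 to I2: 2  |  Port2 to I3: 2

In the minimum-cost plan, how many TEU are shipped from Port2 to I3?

Solving gives:
  Port1->I1: 30 × $3 = $90
  Port2->I1: 20 × $6 = $120
  Port2->I2: 10 × $2 = $20
  Port2->I3: 30 × $2 = $60
Total cost = $290.
So Port2→I3 carries 30 TEU.

30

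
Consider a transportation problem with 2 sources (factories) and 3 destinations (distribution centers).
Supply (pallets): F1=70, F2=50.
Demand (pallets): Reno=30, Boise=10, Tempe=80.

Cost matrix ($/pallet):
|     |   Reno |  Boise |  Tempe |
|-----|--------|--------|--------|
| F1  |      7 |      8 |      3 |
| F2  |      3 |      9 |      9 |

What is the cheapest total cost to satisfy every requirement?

One minimum-cost allocation:
  F1–Tempe: 70 × $3 = $210
  F2–Reno: 30 × $3 = $90
  F2–Boise: 10 × $9 = $90
  F2–Tempe: 10 × $9 = $90
Total = 210 + 90 + 90 + 90 = $480.

480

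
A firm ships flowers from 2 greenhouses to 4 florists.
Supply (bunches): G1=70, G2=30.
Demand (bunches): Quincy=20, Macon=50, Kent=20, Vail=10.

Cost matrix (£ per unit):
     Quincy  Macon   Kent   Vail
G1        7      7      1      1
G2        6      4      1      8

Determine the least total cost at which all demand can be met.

430

An optimal shipping plan:
  G1→Quincy: 20 × £7 = £140
  G1→Macon: 20 × £7 = £140
  G1→Kent: 20 × £1 = £20
  G1→Vail: 10 × £1 = £10
  G2→Macon: 30 × £4 = £120
Total = 140 + 140 + 20 + 10 + 120 = £430.
(Supply check: G1 ships 70; G2 ships 30.)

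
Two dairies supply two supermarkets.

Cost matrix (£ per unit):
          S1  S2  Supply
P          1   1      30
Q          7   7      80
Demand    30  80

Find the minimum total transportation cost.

An optimal shipping plan:
  P to S2: 30 × £1 = £30
  Q to S1: 30 × £7 = £210
  Q to S2: 50 × £7 = £350
Total = 30 + 210 + 350 = £590.

590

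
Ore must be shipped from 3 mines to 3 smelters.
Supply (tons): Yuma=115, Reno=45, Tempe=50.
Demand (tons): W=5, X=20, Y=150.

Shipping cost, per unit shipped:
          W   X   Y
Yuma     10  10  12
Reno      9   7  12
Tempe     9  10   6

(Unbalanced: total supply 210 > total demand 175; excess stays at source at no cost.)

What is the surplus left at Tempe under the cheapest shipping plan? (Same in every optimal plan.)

An optimal plan:
  Yuma→Y: 80 × 12 = 960
  Reno→W: 5 × 9 = 45
  Reno→X: 20 × 7 = 140
  Reno→Y: 20 × 12 = 240
  Tempe→Y: 50 × 6 = 300
Total cost = 1685.
Tempe ships 50 of its 50, leaving 0.

0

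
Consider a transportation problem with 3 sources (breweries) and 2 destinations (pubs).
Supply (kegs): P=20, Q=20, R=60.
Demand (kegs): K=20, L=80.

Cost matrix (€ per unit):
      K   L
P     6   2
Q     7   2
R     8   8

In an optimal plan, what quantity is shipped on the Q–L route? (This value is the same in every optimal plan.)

20

Solving gives:
  P–L: 20 × €2 = €40
  Q–L: 20 × €2 = €40
  R–K: 20 × €8 = €160
  R–L: 40 × €8 = €320
Total cost = €560.
So Q→L carries 20 kegs.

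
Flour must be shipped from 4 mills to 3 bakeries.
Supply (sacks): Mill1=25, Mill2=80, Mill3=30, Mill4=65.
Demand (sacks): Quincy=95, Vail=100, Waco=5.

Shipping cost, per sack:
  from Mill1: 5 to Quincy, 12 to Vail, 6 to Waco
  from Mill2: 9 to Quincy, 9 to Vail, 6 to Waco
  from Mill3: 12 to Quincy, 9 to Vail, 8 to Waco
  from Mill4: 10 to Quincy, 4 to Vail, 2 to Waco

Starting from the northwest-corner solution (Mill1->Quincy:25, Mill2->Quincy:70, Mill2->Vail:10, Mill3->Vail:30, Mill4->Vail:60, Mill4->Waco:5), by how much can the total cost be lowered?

Current plan cost = 25·5 + 70·9 + 10·9 + 30·9 + 60·4 + 5·2 = 1365.
Optimal plan:
  Mill1–Quincy: 25 sacks
  Mill2–Quincy: 70 sacks
  Mill2–Vail: 5 sacks
  Mill2–Waco: 5 sacks
  Mill3–Vail: 30 sacks
  Mill4–Vail: 65 sacks
Optimal cost = 1360.
Saving = 1365 − 1360 = 5.

5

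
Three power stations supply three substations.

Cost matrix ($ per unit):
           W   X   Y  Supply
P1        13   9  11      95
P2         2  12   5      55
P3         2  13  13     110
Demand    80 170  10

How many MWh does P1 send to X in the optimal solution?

Solving gives:
  P1 to X: 95 × $9 = $855
  P2 to X: 45 × $12 = $540
  P2 to Y: 10 × $5 = $50
  P3 to W: 80 × $2 = $160
  P3 to X: 30 × $13 = $390
Total cost = $1995.
So P1→X carries 95 MWh.

95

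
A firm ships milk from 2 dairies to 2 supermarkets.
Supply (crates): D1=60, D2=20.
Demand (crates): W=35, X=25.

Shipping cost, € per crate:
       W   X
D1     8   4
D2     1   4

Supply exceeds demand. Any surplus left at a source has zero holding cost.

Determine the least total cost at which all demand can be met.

240

An optimal shipping plan:
  D1 to W: 15 crates
  D1 to X: 25 crates
  D2 to W: 20 crates
Total cost = €240.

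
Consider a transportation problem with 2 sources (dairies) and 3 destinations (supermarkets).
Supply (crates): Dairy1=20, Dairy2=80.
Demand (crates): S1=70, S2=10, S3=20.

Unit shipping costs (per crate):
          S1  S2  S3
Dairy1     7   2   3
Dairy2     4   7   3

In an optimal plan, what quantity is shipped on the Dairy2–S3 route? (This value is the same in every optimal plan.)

Solving gives:
  Dairy1 to S2: 10 × 2 = 20
  Dairy1 to S3: 10 × 3 = 30
  Dairy2 to S1: 70 × 4 = 280
  Dairy2 to S3: 10 × 3 = 30
Total cost = 360.
So Dairy2→S3 carries 10 crates.

10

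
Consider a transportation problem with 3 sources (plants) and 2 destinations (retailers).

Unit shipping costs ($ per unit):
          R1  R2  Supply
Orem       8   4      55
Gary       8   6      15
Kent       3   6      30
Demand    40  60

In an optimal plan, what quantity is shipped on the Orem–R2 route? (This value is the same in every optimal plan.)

The minimum-cost plan:
  Orem–R2: 55 × $4 = $220
  Gary–R1: 10 × $8 = $80
  Gary–R2: 5 × $6 = $30
  Kent–R1: 30 × $3 = $90
Total cost = $420.
So Orem→R2 carries 55 units.

55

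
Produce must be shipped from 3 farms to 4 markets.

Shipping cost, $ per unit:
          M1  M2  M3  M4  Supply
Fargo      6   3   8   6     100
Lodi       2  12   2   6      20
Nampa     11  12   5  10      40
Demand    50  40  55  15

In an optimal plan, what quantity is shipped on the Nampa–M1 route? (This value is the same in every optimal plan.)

0

The minimum-cost plan:
  Fargo–M1: 45 crates
  Fargo–M2: 40 crates
  Fargo–M4: 15 crates
  Lodi–M1: 5 crates
  Lodi–M3: 15 crates
  Nampa–M3: 40 crates
Total cost = $720.
The route Nampa→M1 is not used.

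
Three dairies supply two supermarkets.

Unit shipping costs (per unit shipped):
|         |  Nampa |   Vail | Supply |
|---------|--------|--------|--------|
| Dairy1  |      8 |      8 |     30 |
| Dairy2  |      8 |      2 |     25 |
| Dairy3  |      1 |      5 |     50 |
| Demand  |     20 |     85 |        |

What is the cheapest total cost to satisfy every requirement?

460

A cheapest plan:
  Dairy1–Vail: 30 × 8 = 240
  Dairy2–Vail: 25 × 2 = 50
  Dairy3–Nampa: 20 × 1 = 20
  Dairy3–Vail: 30 × 5 = 150
Total = 240 + 50 + 20 + 150 = 460.
(Supply check: Dairy1 ships 30; Dairy2 ships 25; Dairy3 ships 50.)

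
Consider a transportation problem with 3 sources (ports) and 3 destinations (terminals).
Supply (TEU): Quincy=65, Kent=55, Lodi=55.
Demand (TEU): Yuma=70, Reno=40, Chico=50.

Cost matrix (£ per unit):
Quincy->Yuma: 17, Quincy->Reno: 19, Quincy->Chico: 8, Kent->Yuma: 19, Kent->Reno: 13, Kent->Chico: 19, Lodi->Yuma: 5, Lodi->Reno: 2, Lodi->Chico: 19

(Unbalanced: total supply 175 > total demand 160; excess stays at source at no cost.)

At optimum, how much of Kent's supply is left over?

Minimum-cost shipments:
  Quincy–Yuma: 15 × £17 = £255
  Quincy–Chico: 50 × £8 = £400
  Kent–Reno: 40 × £13 = £520
  Lodi–Yuma: 55 × £5 = £275
Total cost = £1450.
Kent ships 40 of its 55, leaving 15.

15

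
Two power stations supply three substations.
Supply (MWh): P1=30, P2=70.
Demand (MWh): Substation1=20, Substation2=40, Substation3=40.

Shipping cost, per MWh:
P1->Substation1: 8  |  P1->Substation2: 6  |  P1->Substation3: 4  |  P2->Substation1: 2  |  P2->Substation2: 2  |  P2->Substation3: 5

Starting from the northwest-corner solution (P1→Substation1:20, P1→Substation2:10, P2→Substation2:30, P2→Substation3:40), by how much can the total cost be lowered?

Current plan cost = 20·8 + 10·6 + 30·2 + 40·5 = 480.
Optimal plan:
  P1–Substation3: 30 MWh
  P2–Substation1: 20 MWh
  P2–Substation2: 40 MWh
  P2–Substation3: 10 MWh
Optimal cost = 290.
Saving = 480 − 290 = 190.

190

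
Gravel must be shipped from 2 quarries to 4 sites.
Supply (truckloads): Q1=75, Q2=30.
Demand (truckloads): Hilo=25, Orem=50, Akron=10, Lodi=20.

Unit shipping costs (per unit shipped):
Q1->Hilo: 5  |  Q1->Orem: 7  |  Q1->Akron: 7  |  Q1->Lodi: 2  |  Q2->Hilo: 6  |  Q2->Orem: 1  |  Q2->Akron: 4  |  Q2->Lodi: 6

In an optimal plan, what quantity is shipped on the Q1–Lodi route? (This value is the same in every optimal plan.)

20

Solving gives:
  Q1 to Hilo: 25 × 5 = 125
  Q1 to Orem: 20 × 7 = 140
  Q1 to Akron: 10 × 7 = 70
  Q1 to Lodi: 20 × 2 = 40
  Q2 to Orem: 30 × 1 = 30
Total cost = 405.
So Q1→Lodi carries 20 truckloads.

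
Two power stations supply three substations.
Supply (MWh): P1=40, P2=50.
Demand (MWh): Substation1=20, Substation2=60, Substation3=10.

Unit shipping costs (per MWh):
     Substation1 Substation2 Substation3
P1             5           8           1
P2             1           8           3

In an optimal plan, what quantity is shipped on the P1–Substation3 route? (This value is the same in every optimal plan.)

The minimum-cost plan:
  P1→Substation2: 30 × 8 = 240
  P1→Substation3: 10 × 1 = 10
  P2→Substation1: 20 × 1 = 20
  P2→Substation2: 30 × 8 = 240
Total cost = 510.
So P1→Substation3 carries 10 MWh.

10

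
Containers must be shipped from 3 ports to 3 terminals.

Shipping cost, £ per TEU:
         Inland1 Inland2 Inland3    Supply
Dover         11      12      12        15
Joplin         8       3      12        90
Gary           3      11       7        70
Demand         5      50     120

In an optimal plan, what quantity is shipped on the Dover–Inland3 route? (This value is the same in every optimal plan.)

Solving gives:
  Dover→Inland3: 15 × £12 = £180
  Joplin→Inland1: 5 × £8 = £40
  Joplin→Inland2: 50 × £3 = £150
  Joplin→Inland3: 35 × £12 = £420
  Gary→Inland3: 70 × £7 = £490
Total cost = £1280.
So Dover→Inland3 carries 15 TEU.

15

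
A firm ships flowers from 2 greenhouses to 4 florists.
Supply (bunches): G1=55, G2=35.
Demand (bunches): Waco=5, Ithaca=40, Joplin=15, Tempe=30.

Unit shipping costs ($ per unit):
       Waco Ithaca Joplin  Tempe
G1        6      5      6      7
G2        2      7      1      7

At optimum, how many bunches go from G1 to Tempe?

Solving gives:
  G1–Ithaca: 40 × $5 = $200
  G1–Tempe: 15 × $7 = $105
  G2–Waco: 5 × $2 = $10
  G2–Joplin: 15 × $1 = $15
  G2–Tempe: 15 × $7 = $105
Total cost = $435.
So G1→Tempe carries 15 bunches.

15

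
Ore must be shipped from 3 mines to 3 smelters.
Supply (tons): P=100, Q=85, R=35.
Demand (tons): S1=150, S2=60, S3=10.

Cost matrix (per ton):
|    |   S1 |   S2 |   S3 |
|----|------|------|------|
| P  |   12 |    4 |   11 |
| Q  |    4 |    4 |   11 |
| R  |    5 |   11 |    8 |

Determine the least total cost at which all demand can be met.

1225

A cheapest plan:
  P–S1: 30 × 12 = 360
  P–S2: 60 × 4 = 240
  P–S3: 10 × 11 = 110
  Q–S1: 85 × 4 = 340
  R–S1: 35 × 5 = 175
Total = 360 + 240 + 110 + 340 + 175 = 1225.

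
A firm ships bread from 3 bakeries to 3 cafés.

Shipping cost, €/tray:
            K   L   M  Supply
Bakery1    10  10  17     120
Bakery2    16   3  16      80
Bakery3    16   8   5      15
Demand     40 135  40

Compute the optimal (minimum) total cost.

Optimal allocation:
  Bakery1 to K: 40 × €10 = €400
  Bakery1 to L: 55 × €10 = €550
  Bakery1 to M: 25 × €17 = €425
  Bakery2 to L: 80 × €3 = €240
  Bakery3 to M: 15 × €5 = €75
Total = 400 + 550 + 425 + 240 + 75 = €1690.
(Supply check: Bakery1 ships 120; Bakery2 ships 80; Bakery3 ships 15.)

1690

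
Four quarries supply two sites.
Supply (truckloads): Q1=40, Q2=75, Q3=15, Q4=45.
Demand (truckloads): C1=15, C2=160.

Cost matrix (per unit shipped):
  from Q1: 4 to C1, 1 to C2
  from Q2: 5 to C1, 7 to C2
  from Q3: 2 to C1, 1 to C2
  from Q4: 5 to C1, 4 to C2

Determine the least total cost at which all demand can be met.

A cheapest plan:
  Q1 to C2: 40 × 1 = 40
  Q2 to C1: 15 × 5 = 75
  Q2 to C2: 60 × 7 = 420
  Q3 to C2: 15 × 1 = 15
  Q4 to C2: 45 × 4 = 180
Total = 40 + 75 + 420 + 15 + 180 = 730.
(Supply check: Q1 ships 40; Q2 ships 75; Q3 ships 15; Q4 ships 45.)

730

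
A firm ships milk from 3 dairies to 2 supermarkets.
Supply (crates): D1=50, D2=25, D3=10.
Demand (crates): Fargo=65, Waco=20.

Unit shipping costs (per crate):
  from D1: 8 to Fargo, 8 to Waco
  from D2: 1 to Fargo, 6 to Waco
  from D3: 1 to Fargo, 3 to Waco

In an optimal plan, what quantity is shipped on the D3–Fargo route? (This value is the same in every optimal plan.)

Optimal shipments:
  D1→Fargo: 30 crates
  D1→Waco: 20 crates
  D2→Fargo: 25 crates
  D3→Fargo: 10 crates
Total cost = 435.
So D3→Fargo carries 10 crates.

10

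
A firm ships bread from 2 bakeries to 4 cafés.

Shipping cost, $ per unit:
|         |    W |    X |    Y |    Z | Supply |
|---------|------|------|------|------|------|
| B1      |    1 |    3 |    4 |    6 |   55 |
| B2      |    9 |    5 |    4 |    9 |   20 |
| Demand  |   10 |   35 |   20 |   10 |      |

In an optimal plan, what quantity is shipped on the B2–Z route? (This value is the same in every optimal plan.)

0

Solving gives:
  B1→W: 10 × $1 = $10
  B1→X: 35 × $3 = $105
  B1→Z: 10 × $6 = $60
  B2→Y: 20 × $4 = $80
Total cost = $255.
The route B2→Z is not used.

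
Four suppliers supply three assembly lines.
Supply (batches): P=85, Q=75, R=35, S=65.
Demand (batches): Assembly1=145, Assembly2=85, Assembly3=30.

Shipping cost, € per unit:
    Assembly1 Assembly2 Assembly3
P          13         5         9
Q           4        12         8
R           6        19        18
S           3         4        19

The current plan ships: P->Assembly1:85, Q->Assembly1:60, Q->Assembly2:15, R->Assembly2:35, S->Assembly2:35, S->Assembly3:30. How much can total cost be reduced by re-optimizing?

Current plan cost = 85·13 + 60·4 + 15·12 + 35·19 + 35·4 + 30·19 = €2900.
Optimal plan:
  P–Assembly2: 85 × €5 = €425
  Q–Assembly1: 45 × €4 = €180
  Q–Assembly3: 30 × €8 = €240
  R–Assembly1: 35 × €6 = €210
  S–Assembly1: 65 × €3 = €195
Optimal cost = €1250.
Saving = 2900 − 1250 = €1650.

1650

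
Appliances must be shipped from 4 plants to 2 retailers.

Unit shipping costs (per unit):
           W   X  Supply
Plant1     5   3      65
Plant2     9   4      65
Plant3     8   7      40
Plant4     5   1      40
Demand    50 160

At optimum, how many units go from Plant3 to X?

0

The minimum-cost plan:
  Plant1→W: 10 × 5 = 50
  Plant1→X: 55 × 3 = 165
  Plant2→X: 65 × 4 = 260
  Plant3→W: 40 × 8 = 320
  Plant4→X: 40 × 1 = 40
Total cost = 835.
The route Plant3→X is not used.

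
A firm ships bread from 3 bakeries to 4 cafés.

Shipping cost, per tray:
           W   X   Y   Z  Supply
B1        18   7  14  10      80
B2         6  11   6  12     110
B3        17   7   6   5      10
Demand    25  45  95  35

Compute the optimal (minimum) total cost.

1385

A cheapest plan:
  B1 to X: 45 × 7 = 315
  B1 to Z: 35 × 10 = 350
  B2 to W: 25 × 6 = 150
  B2 to Y: 85 × 6 = 510
  B3 to Y: 10 × 6 = 60
Total = 315 + 350 + 150 + 510 + 60 = 1385.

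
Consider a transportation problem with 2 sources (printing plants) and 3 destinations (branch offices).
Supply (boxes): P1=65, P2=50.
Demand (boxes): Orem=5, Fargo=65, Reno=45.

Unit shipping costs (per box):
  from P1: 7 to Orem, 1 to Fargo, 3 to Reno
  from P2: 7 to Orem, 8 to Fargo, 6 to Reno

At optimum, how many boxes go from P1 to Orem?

0

Optimal shipments:
  P1 to Fargo: 65 × 1 = 65
  P2 to Orem: 5 × 7 = 35
  P2 to Reno: 45 × 6 = 270
Total cost = 370.
The route P1→Orem is not used.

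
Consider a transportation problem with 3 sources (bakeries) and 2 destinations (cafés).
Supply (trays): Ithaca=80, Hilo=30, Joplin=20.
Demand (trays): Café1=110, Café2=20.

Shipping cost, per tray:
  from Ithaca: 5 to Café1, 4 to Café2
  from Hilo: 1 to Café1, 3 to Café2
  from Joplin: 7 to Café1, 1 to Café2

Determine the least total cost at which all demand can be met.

450

An optimal shipping plan:
  Ithaca to Café1: 80 trays
  Hilo to Café1: 30 trays
  Joplin to Café2: 20 trays
Total cost = 450.
(Supply check: Ithaca ships 80; Hilo ships 30; Joplin ships 20.)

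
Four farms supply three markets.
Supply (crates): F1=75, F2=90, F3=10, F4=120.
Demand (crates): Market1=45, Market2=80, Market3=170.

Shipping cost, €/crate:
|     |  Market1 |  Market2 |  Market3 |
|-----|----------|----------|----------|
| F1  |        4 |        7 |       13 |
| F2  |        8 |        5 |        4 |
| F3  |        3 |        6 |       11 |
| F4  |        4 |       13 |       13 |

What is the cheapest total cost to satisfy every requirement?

2125

An optimal shipping plan:
  F1–Market2: 75 × €7 = €525
  F2–Market3: 90 × €4 = €360
  F3–Market2: 5 × €6 = €30
  F3–Market3: 5 × €11 = €55
  F4–Market1: 45 × €4 = €180
  F4–Market3: 75 × €13 = €975
Total = 525 + 360 + 30 + 55 + 180 + 975 = €2125.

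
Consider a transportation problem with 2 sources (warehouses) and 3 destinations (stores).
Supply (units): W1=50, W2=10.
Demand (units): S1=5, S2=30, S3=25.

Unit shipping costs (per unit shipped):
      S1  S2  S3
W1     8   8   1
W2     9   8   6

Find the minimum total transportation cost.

305

A cheapest plan:
  W1→S1: 5 × 8 = 40
  W1→S2: 20 × 8 = 160
  W1→S3: 25 × 1 = 25
  W2→S2: 10 × 8 = 80
Total = 40 + 160 + 25 + 80 = 305.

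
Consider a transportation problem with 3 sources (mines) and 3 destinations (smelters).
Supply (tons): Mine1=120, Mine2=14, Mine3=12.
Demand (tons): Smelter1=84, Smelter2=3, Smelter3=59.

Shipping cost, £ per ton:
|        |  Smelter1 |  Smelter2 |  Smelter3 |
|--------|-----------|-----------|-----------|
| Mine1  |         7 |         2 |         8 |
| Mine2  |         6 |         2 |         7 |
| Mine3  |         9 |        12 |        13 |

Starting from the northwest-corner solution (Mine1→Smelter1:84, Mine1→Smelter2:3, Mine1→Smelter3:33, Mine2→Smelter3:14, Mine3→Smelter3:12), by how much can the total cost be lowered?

36

Current plan cost = 84·7 + 3·2 + 33·8 + 14·7 + 12·13 = £1112.
Optimal plan:
  Mine1→Smelter1: 58 tons
  Mine1→Smelter2: 3 tons
  Mine1→Smelter3: 59 tons
  Mine2→Smelter1: 14 tons
  Mine3→Smelter1: 12 tons
Optimal cost = £1076.
Saving = 1112 − 1076 = £36.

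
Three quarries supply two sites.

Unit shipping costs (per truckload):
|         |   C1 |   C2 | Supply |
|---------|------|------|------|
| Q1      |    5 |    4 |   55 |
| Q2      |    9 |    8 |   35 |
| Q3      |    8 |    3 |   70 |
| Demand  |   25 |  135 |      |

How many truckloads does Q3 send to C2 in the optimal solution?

The minimum-cost plan:
  Q1→C1: 25 truckloads
  Q1→C2: 30 truckloads
  Q2→C2: 35 truckloads
  Q3→C2: 70 truckloads
Total cost = 735.
So Q3→C2 carries 70 truckloads.

70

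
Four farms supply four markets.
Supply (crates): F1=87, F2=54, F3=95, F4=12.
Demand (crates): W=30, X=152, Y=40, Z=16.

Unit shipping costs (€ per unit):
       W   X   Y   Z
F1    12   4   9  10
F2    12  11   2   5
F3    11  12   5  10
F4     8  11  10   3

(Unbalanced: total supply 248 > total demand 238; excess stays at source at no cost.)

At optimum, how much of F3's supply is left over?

10

Minimum-cost shipments:
  F1 to X: 87 × €4 = €348
  F2 to Y: 40 × €2 = €80
  F2 to Z: 14 × €5 = €70
  F3 to W: 20 × €11 = €220
  F3 to X: 65 × €12 = €780
  F4 to W: 10 × €8 = €80
  F4 to Z: 2 × €3 = €6
Total cost = €1584.
F3 ships 85 of its 95, leaving 10.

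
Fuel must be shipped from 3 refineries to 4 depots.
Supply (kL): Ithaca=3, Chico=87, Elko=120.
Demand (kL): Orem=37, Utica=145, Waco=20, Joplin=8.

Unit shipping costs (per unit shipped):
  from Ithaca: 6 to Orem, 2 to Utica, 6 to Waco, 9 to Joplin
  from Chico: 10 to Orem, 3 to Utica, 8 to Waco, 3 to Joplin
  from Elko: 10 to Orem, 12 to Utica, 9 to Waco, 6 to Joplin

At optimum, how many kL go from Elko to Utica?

The minimum-cost plan:
  Ithaca→Utica: 3 kL
  Chico→Utica: 87 kL
  Elko→Orem: 37 kL
  Elko→Utica: 55 kL
  Elko→Waco: 20 kL
  Elko→Joplin: 8 kL
Total cost = 1525.
So Elko→Utica carries 55 kL.

55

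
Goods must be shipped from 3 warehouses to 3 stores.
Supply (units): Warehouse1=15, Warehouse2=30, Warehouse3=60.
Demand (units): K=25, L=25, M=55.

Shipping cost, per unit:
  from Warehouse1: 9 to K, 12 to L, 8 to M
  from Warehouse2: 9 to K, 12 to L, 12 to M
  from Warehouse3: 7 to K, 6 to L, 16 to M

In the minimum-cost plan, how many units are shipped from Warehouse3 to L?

Solving gives:
  Warehouse1→M: 15 × 8 = 120
  Warehouse2→M: 30 × 12 = 360
  Warehouse3→K: 25 × 7 = 175
  Warehouse3→L: 25 × 6 = 150
  Warehouse3→M: 10 × 16 = 160
Total cost = 965.
So Warehouse3→L carries 25 units.

25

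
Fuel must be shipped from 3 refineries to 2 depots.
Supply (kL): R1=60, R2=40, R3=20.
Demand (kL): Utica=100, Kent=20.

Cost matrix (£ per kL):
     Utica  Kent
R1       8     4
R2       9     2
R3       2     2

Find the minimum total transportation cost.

740

One minimum-cost allocation:
  R1->Utica: 60 × £8 = £480
  R2->Utica: 20 × £9 = £180
  R2->Kent: 20 × £2 = £40
  R3->Utica: 20 × £2 = £40
Total = 480 + 180 + 40 + 40 = £740.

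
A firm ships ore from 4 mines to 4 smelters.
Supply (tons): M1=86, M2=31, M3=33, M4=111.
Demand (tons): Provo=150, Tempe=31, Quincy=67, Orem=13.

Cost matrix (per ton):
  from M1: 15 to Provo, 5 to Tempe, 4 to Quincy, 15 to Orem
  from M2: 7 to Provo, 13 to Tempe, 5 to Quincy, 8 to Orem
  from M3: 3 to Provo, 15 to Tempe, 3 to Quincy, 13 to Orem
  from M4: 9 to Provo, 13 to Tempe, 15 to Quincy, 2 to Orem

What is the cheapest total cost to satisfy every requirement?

1575

One minimum-cost allocation:
  M1–Tempe: 31 tons
  M1–Quincy: 55 tons
  M2–Provo: 19 tons
  M2–Quincy: 12 tons
  M3–Provo: 33 tons
  M4–Provo: 98 tons
  M4–Orem: 13 tons
Total cost = 1575.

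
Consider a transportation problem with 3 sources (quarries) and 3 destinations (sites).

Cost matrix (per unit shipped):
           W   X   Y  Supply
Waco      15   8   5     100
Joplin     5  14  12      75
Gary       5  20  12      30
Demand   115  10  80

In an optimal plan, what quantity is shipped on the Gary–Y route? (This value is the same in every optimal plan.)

0

The minimum-cost plan:
  Waco→W: 10 × 15 = 150
  Waco→X: 10 × 8 = 80
  Waco→Y: 80 × 5 = 400
  Joplin→W: 75 × 5 = 375
  Gary→W: 30 × 5 = 150
Total cost = 1155.
The route Gary→Y is not used.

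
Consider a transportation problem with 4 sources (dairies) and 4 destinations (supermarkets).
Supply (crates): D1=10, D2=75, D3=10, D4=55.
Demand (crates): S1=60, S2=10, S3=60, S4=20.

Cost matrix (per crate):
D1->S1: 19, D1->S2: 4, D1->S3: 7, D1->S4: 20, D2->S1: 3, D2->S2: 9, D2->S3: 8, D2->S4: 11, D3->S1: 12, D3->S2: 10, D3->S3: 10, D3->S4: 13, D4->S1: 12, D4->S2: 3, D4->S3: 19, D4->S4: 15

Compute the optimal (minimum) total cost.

1225

An optimal shipping plan:
  D1→S3: 10 × 7 = 70
  D2→S1: 35 × 3 = 105
  D2→S3: 40 × 8 = 320
  D3→S3: 10 × 10 = 100
  D4→S1: 25 × 12 = 300
  D4→S2: 10 × 3 = 30
  D4→S4: 20 × 15 = 300
Total = 70 + 105 + 320 + 100 + 300 + 30 + 300 = 1225.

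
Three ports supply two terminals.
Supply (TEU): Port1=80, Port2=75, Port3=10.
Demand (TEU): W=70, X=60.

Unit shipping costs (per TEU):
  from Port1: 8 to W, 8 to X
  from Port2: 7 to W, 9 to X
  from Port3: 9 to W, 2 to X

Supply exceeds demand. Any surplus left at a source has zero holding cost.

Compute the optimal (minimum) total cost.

Optimal allocation:
  Port1→X: 50 × 8 = 400
  Port2→W: 70 × 7 = 490
  Port3→X: 10 × 2 = 20
Total = 400 + 490 + 20 = 910.

910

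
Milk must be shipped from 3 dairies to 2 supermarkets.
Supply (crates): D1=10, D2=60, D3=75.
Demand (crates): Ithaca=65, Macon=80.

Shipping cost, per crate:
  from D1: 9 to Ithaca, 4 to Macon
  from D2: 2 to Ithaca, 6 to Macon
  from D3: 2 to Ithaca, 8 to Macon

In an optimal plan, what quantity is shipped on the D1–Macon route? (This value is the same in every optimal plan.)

Solving gives:
  D1->Macon: 10 × 4 = 40
  D2->Macon: 60 × 6 = 360
  D3->Ithaca: 65 × 2 = 130
  D3->Macon: 10 × 8 = 80
Total cost = 610.
So D1→Macon carries 10 crates.

10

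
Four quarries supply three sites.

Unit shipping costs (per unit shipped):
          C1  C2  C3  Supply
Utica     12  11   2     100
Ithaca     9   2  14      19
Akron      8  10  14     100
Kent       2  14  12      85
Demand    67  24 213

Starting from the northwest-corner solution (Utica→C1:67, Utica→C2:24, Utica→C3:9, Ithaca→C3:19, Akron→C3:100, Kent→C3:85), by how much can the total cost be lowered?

1804

Current plan cost = 67·12 + 24·11 + 9·2 + 19·14 + 100·14 + 85·12 = 3772.
Optimal plan:
  Utica–C3: 100 truckloads
  Ithaca–C2: 19 truckloads
  Akron–C2: 5 truckloads
  Akron–C3: 95 truckloads
  Kent–C1: 67 truckloads
  Kent–C3: 18 truckloads
Optimal cost = 1968.
Saving = 3772 − 1968 = 1804.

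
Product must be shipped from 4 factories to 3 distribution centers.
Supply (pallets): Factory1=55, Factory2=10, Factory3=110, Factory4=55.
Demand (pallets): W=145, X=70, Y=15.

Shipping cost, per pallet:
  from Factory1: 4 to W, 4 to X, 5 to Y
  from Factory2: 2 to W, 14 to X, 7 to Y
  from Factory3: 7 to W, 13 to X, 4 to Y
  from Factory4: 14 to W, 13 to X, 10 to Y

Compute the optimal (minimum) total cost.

Optimal allocation:
  Factory1→W: 25 × 4 = 100
  Factory1→X: 30 × 4 = 120
  Factory2→W: 10 × 2 = 20
  Factory3→W: 110 × 7 = 770
  Factory4→X: 40 × 13 = 520
  Factory4→Y: 15 × 10 = 150
Total = 100 + 120 + 20 + 770 + 520 + 150 = 1680.

1680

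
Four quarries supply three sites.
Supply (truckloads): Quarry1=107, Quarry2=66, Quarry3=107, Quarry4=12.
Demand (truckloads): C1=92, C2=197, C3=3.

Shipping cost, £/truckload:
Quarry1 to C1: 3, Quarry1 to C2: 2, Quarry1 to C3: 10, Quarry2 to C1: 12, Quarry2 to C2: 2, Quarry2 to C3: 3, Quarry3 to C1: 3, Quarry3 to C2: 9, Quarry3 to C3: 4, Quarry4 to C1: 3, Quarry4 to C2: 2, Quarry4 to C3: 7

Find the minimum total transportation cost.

A cheapest plan:
  Quarry1→C2: 107 truckloads
  Quarry2→C2: 66 truckloads
  Quarry3→C1: 92 truckloads
  Quarry3→C2: 12 truckloads
  Quarry3→C3: 3 truckloads
  Quarry4→C2: 12 truckloads
Total cost = £766.

766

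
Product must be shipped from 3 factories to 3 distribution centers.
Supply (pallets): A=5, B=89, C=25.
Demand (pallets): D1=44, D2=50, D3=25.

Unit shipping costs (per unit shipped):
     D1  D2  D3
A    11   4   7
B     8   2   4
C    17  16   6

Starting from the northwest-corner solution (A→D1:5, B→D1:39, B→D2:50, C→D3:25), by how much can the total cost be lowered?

Current plan cost = 5·11 + 39·8 + 50·2 + 25·6 = 617.
Optimal plan:
  A–D2: 5 pallets
  B–D1: 44 pallets
  B–D2: 45 pallets
  C–D3: 25 pallets
Optimal cost = 612.
Saving = 617 − 612 = 5.

5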